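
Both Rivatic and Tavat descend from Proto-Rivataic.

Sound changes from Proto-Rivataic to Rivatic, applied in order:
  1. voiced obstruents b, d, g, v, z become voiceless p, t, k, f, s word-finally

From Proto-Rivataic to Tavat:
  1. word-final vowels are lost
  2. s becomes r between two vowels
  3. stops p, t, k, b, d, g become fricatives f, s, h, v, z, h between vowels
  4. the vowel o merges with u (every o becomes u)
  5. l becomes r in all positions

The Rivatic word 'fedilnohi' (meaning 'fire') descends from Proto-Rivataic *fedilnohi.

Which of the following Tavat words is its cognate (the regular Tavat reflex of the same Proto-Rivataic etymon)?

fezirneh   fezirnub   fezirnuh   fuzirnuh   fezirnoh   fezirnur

fezirnuh

Tavat: start from *fedilnohi.
  rule 1 (apocope): fedilnohi → fedilnoh
  rule 2: no change — fedilnoh
  rule 3 (intervocalic lenition): fedilnoh → fezilnoh
  rule 4 (vowel merger): fezilnoh → fezilnuh
  rule 5 (unconditioned shift): fezilnuh → fezirnuh
  ⇒ Tavat fezirnuh
Among the options, 'fezirnuh' alone shows every Tavat change applied in order.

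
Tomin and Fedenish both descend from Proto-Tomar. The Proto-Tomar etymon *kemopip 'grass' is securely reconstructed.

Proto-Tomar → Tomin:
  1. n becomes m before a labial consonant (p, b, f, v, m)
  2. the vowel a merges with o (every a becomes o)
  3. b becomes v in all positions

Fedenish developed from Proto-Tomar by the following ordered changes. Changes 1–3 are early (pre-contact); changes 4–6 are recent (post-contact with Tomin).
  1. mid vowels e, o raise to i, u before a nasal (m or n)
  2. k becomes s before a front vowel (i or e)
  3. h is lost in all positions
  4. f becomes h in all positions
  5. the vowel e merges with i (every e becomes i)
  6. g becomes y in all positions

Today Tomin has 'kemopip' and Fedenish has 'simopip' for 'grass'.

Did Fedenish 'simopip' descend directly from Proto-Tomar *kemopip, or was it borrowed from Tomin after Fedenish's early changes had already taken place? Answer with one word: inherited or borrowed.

If inherited, *kemopip would pass through all of Fedenish's changes:
Fedenish: *kemopip > kimopip > simopip  (by pre-nasal raising, palatalisation)
If borrowed from Tomin 'kemopip' after the early changes, it would undergo only the recent ones:
  rule 4 (unconditioned shift): no change (kemopip)
  rule 5 (vowel merger): kemopip → kimopip
  rule 6 (unconditioned shift): no change (kimopip)
  ⇒ as a loan: kimopip
Fedenish 'simopip' matches the inherited outcome exactly, so it is an inherited cognate, not a loan.

inherited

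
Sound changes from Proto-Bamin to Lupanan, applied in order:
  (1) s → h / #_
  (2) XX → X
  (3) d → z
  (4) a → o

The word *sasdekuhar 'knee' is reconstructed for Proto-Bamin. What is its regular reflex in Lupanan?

hoszekuhor

Lupanan: *sasdekuhar
  sasdekuhar → hasdekuhar   [debuccalisation]
  hasdekuhar (rule 2 does not apply)
  hasdekuhar → haszekuhar   [unconditioned shift]
  haszekuhar → hoszekuhor   [vowel merger]
  giving Lupanan hoszekuhor.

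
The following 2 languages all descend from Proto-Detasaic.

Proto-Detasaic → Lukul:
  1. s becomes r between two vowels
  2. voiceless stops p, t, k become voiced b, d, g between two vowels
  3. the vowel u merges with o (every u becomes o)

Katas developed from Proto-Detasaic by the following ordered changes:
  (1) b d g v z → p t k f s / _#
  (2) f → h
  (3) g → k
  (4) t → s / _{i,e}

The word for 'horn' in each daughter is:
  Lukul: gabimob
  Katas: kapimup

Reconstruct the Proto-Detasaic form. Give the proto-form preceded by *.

*gapimub

Position 1: Lukul has g, Katas has k. Taking the neighbouring segments as reconstructed: Lukul g can only go back to *g; Katas k could go back to *k or *g — the one source consistent with every daughter is *g.
Position 6: Lukul has o, Katas has u. Katas preserves u here (none of its changes turn any other segment into u), so the proto-segment is *u.
Position 3: Lukul has b, Katas has p. Taking the neighbouring segments as reconstructed: Lukul b could go back to *p or *b; Katas p can only go back to *p — the one source consistent with every daughter is *p.
Verify the candidate proto-form against each daughter:
Lukul: start from *gapimub.
  rule 1: no change — gapimub
  rule 2 (intervocalic voicing): gapimub → gabimub
  rule 3 (vowel merger): gabimub → gabimob
  ⇒ Lukul gabimob
Katas: *gapimub
  gapimub → gapimup   [final devoicing]
  gapimup (rule 2 does not apply)
  gapimup → kapimup   [unconditioned shift]
  kapimup (rule 4 does not apply)
  giving Katas kapimup.
No other proto-form is consistent with every reflex, so the reconstruction is *gapimub.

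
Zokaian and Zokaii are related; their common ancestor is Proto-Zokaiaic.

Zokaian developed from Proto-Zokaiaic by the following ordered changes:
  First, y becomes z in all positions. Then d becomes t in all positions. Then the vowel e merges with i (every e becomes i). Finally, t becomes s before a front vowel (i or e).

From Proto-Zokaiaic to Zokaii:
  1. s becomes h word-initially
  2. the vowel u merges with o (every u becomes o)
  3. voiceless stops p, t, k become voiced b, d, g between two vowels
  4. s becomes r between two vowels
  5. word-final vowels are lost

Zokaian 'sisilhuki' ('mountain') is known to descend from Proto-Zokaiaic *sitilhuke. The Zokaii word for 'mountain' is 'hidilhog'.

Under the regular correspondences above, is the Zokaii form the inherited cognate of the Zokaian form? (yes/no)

yes

Derive the expected Zokaii reflex of *sitilhuke:
Zokaii: *sitilhuke
  sitilhuke → hitilhuke   [debuccalisation]
  hitilhuke → hitilhoke   [vowel merger]
  hitilhoke → hidilhoge   [intervocalic voicing]
  hidilhoge (rule 4 does not apply)
  hidilhoge → hidilhog   [apocope]
  giving Zokaii hidilhog.
Zokaii 'hidilhog' matches the regular reflex exactly, so the pair is cognate.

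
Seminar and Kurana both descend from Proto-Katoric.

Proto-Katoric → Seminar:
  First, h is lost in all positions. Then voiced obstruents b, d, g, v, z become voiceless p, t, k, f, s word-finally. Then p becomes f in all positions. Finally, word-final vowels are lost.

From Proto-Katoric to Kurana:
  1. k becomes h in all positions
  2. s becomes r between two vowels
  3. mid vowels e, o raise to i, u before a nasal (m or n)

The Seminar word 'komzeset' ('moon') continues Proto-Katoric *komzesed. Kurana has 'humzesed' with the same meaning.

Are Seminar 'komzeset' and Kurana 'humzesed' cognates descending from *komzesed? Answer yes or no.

Derive the expected Kurana reflex of *komzesed:
Kurana: *komzesed > homzesed > homzered > humzered  (by unconditioned shift, rhotacism, pre-nasal raising)
The regular Kurana reflex would be 'humzered', but the attested form is 'humzesed'. The correspondence is irregular, so they are not cognates (the Kurana form has a different source).

no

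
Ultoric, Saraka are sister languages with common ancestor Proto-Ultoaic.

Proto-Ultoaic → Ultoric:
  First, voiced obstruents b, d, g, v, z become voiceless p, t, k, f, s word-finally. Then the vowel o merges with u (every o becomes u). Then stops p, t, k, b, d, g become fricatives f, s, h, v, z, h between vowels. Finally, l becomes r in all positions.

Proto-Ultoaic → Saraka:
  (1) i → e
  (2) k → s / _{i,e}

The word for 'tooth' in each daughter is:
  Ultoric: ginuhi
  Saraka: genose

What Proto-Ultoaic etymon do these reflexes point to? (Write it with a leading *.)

*ginoki

Position 5: Ultoric has h, Saraka has s. Taking the neighbouring segments as reconstructed: Ultoric h could go back to *k or *g or *h; Saraka s could go back to *k or *s — the one source consistent with every daughter is *k.
Position 2: Ultoric has i, Saraka has e. Ultoric preserves i here (none of its changes turn any other segment into i), so the proto-segment is *i.
Position 6: Ultoric has i, Saraka has e. Ultoric preserves i here (none of its changes turn any other segment into i), so the proto-segment is *i.
This points to *ginoki. Verify forward in each daughter:
Ultoric: *ginoki
  ginoki (rule 1 does not apply)
  ginoki → ginuki   [vowel merger]
  ginuki → ginuhi   [intervocalic lenition]
  ginuhi (rule 4 does not apply)
  giving Ultoric ginuhi.
Saraka: *ginoki > genoke > genose  (by vowel merger, palatalisation)
Only *ginoki yields all of Ultoric ginuhi, Saraka genose.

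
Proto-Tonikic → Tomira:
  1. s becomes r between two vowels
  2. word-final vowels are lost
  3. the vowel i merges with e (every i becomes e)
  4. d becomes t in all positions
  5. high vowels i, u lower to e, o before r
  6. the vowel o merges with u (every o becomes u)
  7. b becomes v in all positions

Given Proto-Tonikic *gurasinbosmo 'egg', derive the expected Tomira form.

Tomira: *gurasinbosmo > gurarinbosmo > gurarinbosm > gurarenbosm > gorarenbosm > gurarenbusm > gurarenvusm  (by rhotacism, apocope, vowel merger, pre-rhotic lowering, vowel merger, unconditioned shift)

gurarenvusm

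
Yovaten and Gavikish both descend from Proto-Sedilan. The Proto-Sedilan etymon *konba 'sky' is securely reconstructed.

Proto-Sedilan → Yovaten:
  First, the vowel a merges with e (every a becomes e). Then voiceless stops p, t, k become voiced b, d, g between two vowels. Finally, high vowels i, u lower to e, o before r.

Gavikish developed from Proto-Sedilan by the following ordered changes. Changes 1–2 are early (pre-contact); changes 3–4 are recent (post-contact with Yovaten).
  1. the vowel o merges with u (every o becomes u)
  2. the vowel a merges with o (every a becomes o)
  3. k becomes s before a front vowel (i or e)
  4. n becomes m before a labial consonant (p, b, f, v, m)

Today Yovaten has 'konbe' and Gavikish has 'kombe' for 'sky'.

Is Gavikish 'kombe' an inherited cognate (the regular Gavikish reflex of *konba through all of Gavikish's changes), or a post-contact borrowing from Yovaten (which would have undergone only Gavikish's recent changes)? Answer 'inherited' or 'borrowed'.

If inherited, *konba would pass through all of Gavikish's changes:
Gavikish: start from *konba.
  rule 1 (vowel merger): konba → kunba
  rule 2 (vowel merger): kunba → kunbo
  rule 3: no change — kunbo
  rule 4 (nasal place assimilation): kunbo → kumbo
  ⇒ Gavikish kumbo
If borrowed from Yovaten 'konbe' after the early changes, it would undergo only the recent ones:
  rule 3 (palatalisation): no change (konbe)
  rule 4 (nasal place assimilation): konbe → kombe
  ⇒ as a loan: kombe
Gavikish 'kombe' matches the loan outcome 'kombe', not the inherited 'kumbo' — it skipped the early Gavikish changes, so it was borrowed from Yovaten.

borrowed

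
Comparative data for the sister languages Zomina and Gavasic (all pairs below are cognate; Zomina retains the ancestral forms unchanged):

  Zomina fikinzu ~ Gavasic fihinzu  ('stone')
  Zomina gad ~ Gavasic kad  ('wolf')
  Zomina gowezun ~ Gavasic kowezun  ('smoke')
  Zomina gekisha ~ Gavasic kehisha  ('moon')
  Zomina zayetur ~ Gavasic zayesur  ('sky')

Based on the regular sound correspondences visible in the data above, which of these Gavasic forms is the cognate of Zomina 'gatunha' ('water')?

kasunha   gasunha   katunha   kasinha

kasunha

gad ~ kad — Zomina g corresponds to Gavasic k word-initially before a back vowel.
zayetur ~ zayesur — Zomina t corresponds to Gavasic s between vowels (before a back vowel).
Applying these to Zomina 'gatunha':
  gatunha → katunha   (g→k word-initially before a back vowel)
  katunha → kasunha   (t→s between vowels (before a back vowel))
So the Gavasic cognate is 'kasunha'.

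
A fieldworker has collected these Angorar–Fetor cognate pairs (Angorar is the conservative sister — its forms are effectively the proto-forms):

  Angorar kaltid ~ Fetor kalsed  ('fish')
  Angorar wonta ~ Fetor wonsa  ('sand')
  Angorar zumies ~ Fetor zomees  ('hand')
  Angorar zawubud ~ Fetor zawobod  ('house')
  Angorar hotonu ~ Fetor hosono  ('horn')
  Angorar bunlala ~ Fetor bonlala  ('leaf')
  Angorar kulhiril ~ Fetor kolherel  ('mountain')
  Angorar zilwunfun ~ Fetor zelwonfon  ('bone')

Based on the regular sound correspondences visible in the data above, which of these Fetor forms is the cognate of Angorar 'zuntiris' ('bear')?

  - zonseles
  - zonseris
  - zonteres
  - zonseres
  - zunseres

zonseres

bunlala ~ bonlala, zilwunfun ~ zelwonfon — Angorar u corresponds to Fetor o after a consonant, before a nasal.
kaltid ~ kalsed — Angorar t corresponds to Fetor s after a consonant, before a front vowel.
kulhiril ~ kolherel — Angorar i corresponds to Fetor e after a consonant, before r.
kaltid ~ kalsed, kulhiril ~ kolherel — Angorar i corresponds to Fetor e after a consonant, before a consonant other than r, m, n, p, b, f, v.
Applying these to Angorar 'zuntiris':
  zuntiris → zontiris   (u→o after a consonant, before a nasal)
  zontiris → zonsiris   (t→s after a consonant, before a front vowel)
  zonsiris → zonseris   (i→e after a consonant, before r)
  zonseris → zonseres   (i→e after a consonant, before a consonant other than r, m, n, p, b, f, v)
So the Fetor cognate is 'zonseres'.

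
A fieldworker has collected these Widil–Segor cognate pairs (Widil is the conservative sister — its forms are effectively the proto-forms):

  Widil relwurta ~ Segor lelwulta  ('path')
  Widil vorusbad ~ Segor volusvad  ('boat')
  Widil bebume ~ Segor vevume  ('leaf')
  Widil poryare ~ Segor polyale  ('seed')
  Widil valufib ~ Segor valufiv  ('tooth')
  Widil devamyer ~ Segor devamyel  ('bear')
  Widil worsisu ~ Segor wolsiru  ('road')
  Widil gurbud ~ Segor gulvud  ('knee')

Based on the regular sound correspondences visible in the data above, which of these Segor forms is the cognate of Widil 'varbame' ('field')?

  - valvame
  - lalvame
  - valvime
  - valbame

valvame

gurbud ~ gulvud — Widil r corresponds to Segor l after a vowel, before a labial obstruent.
vorusbad ~ volusvad — Widil b corresponds to Segor v after a consonant, before a back vowel.
Applying these to Widil 'varbame':
  varbame → valbame   (r→l after a vowel, before a labial obstruent)
  valbame → valvame   (b→v after a consonant, before a back vowel)
So the Segor cognate is 'valvame'.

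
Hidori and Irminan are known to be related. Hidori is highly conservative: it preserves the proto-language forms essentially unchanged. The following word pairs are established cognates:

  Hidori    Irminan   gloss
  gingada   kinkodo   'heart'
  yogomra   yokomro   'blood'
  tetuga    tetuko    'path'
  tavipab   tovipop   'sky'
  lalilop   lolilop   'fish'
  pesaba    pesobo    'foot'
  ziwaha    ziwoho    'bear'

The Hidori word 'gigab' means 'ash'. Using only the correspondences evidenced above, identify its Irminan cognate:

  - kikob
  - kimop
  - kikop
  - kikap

gingada ~ kinkodo — Hidori g corresponds to Irminan k word-initially before a front vowel.
tetuga ~ tetuko — Hidori g corresponds to Irminan k between vowels (before a back vowel).
tavipab ~ tovipop, pesaba ~ pesobo — Hidori a corresponds to Irminan o after a consonant, before a labial obstruent.
tavipab ~ tovipop — Hidori b corresponds to Irminan p word-finally.
Applying these to Hidori 'gigab':
  gigab → kigab   (g→k word-initially before a front vowel)
  kigab → kikab   (g→k between vowels (before a back vowel))
  kikab → kikob   (a→o after a consonant, before a labial obstruent)
  kikob → kikop   (b→p word-finally)
So the Irminan cognate is 'kikop'.

kikop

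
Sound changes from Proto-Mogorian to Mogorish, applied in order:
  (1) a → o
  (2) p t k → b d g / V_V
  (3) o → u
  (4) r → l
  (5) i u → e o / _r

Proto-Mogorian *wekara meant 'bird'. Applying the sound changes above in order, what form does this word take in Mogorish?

Mogorish: *wekara > wekoro > wegoro > weguru > wegulu  (by vowel merger, intervocalic voicing, vowel merger, unconditioned shift)

wegulu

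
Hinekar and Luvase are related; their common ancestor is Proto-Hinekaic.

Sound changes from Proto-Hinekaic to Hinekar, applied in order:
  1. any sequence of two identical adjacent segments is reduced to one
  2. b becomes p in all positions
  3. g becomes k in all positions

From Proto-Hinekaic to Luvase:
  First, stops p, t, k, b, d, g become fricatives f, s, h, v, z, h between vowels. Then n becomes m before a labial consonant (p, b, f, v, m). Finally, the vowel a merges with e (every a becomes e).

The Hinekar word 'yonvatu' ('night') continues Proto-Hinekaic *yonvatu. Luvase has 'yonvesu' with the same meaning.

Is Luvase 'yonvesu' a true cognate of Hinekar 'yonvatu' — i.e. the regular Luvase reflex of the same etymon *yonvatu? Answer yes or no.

Derive the expected Luvase reflex of *yonvatu:
Luvase: *yonvatu > yonvasu > yomvasu > yomvesu  (by intervocalic lenition, nasal place assimilation, vowel merger)
The regular Luvase reflex would be 'yomvesu', but the attested form is 'yonvesu'. The correspondence is irregular, so they are not cognates (the Luvase form has a different source).

no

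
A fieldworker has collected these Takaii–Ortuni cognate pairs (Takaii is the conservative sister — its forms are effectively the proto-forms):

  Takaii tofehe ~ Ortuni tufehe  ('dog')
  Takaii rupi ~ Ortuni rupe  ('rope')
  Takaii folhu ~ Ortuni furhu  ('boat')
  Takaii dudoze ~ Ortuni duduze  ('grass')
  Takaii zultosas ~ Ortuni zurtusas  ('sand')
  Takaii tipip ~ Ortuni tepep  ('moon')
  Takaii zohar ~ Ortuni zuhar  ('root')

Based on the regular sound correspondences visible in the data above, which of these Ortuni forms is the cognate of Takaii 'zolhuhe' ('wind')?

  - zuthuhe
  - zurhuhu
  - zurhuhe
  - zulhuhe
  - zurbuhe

folhu ~ furhu, dudoze ~ duduze — Takaii o corresponds to Ortuni u after a consonant, before a consonant other than r, m, n, p, b, f, v.
folhu ~ furhu, zultosas ~ zurtusas — Takaii l corresponds to Ortuni r after a vowel, before a consonant other than r, m, n, p, b, f, v.
Applying these to Takaii 'zolhuhe':
  zolhuhe → zulhuhe   (o→u after a consonant, before a consonant other than r, m, n, p, b, f, v)
  zulhuhe → zurhuhe   (l→r after a vowel, before a consonant other than r, m, n, p, b, f, v)
So the Ortuni cognate is 'zurhuhe'.

zurhuhe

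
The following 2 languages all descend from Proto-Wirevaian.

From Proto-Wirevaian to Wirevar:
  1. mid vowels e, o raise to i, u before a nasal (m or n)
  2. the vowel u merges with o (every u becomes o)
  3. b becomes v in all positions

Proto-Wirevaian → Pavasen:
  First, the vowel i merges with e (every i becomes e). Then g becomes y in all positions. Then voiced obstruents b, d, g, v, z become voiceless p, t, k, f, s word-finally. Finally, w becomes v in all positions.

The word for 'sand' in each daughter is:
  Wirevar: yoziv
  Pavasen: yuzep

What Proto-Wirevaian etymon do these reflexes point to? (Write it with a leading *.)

Position 5: Wirevar has v, Pavasen has p. Taking the neighbouring segments as reconstructed: Wirevar v could go back to *b or *v; Pavasen p could go back to *p or *b — the one source consistent with every daughter is *b.
Position 4: Wirevar has i, Pavasen has e. Taking the neighbouring segments as reconstructed: Wirevar i can only go back to *i; Pavasen e could go back to *e or *i — the one source consistent with every daughter is *i.
Position 2: Wirevar has o, Pavasen has u. Pavasen preserves u here (none of its changes turn any other segment into u), so the proto-segment is *u.
This points to *yuzib. Verify forward in each daughter:
Wirevar: start from *yuzib.
  rule 1: no change — yuzib
  rule 2 (vowel merger): yuzib → yozib
  rule 3 (unconditioned shift): yozib → yoziv
  ⇒ Wirevar yoziv
Pavasen: *yuzib > yuzeb > yuzep  (by vowel merger, final devoicing)
No other proto-form is consistent with every reflex, so the reconstruction is *yuzib.

*yuzib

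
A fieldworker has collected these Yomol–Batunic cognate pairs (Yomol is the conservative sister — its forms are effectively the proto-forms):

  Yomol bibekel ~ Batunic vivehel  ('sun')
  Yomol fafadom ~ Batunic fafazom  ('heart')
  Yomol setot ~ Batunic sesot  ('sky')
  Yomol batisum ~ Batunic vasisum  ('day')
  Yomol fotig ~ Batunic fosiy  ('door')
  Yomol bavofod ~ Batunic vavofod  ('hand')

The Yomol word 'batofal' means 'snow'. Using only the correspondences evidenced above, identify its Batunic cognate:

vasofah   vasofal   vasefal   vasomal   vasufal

batisum ~ vasisum, bavofod ~ vavofod — Yomol b corresponds to Batunic v word-initially before a back vowel.
setot ~ sesot — Yomol t corresponds to Batunic s between vowels (before a back vowel).
Applying these to Yomol 'batofal':
  batofal → vatofal   (b→v word-initially before a back vowel)
  vatofal → vasofal   (t→s between vowels (before a back vowel))
So the Batunic cognate is 'vasofal'.

vasofal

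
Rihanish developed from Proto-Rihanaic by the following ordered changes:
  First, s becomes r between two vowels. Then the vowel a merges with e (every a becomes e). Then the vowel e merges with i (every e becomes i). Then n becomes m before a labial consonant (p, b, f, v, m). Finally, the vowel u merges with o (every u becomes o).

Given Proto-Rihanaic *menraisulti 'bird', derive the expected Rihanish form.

minriirolti

Rihanish: *menraisulti > menrairulti > menreirulti > minriirulti > minriirolti  (by rhotacism, vowel merger, vowel merger, vowel merger)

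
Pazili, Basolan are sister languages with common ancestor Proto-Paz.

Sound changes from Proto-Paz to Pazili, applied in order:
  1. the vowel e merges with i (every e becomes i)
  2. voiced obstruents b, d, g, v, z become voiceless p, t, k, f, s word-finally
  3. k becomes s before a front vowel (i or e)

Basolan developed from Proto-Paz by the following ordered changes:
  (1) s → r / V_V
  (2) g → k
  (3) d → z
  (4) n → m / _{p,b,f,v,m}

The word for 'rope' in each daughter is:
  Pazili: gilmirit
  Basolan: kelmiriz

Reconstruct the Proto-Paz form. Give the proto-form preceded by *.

Position 8: Pazili has t, Basolan has z. Taking the neighbouring segments as reconstructed: Pazili t could go back to *t or *d; Basolan z could go back to *d or *z — the one source consistent with every daughter is *d.
Position 1: Pazili has g, Basolan has k. Pazili preserves g here (none of its changes turn any other segment into g), so the proto-segment is *g.
This points to *gelmirid. Verify forward in each daughter:
Pazili: *gelmirid
  gelmirid → gilmirid   [vowel merger]
  gilmirid → gilmirit   [final devoicing]
  gilmirit (rule 3 does not apply)
  giving Pazili gilmirit.
Basolan: *gelmirid
  gelmirid (rule 1 does not apply)
  gelmirid → kelmirid   [unconditioned shift]
  kelmirid → kelmiriz   [unconditioned shift]
  kelmiriz (rule 4 does not apply)
  giving Basolan kelmiriz.
Only *gelmirid yields all of Pazili gilmirit, Basolan kelmiriz.

*gelmirid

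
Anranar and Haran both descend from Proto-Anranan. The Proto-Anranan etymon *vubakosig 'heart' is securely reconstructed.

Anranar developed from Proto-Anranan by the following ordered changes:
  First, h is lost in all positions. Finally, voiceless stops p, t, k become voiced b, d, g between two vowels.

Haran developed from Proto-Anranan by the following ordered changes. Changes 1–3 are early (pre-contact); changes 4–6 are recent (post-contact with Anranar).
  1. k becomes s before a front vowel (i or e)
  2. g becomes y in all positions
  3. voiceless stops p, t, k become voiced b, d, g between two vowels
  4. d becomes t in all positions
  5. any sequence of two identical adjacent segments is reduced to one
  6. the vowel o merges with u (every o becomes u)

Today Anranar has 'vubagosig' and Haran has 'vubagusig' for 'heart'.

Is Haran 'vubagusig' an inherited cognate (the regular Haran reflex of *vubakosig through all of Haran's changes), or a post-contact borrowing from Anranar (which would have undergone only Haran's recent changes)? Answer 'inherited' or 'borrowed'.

If inherited, *vubakosig would pass through all of Haran's changes:
Haran: *vubakosig > vubakosiy > vubagosiy > vubagusiy  (by unconditioned shift, intervocalic voicing, vowel merger)
If borrowed from Anranar 'vubagosig' after the early changes, it would undergo only the recent ones:
  rule 4 (unconditioned shift): no change (vubagosig)
  rule 5 (degemination): no change (vubagosig)
  rule 6 (vowel merger): vubagosig → vubagusig
  ⇒ as a loan: vubagusig
Haran 'vubagusig' matches the loan outcome 'vubagusig', not the inherited 'vubagusiy' — it skipped the early Haran changes, so it was borrowed from Anranar.

borrowed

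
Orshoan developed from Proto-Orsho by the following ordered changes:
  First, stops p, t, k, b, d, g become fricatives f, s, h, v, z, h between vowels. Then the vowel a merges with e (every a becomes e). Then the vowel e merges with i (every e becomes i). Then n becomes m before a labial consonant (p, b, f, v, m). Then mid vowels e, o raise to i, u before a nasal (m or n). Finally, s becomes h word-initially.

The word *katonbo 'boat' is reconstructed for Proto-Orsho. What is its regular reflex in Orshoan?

kisumbo

Orshoan: *katonbo
  katonbo → kasonbo   [intervocalic lenition]
  kasonbo → kesonbo   [vowel merger]
  kesonbo → kisonbo   [vowel merger]
  kisonbo → kisombo   [nasal place assimilation]
  kisombo → kisumbo   [pre-nasal raising]
  kisumbo (rule 6 does not apply)
  giving Orshoan kisumbo.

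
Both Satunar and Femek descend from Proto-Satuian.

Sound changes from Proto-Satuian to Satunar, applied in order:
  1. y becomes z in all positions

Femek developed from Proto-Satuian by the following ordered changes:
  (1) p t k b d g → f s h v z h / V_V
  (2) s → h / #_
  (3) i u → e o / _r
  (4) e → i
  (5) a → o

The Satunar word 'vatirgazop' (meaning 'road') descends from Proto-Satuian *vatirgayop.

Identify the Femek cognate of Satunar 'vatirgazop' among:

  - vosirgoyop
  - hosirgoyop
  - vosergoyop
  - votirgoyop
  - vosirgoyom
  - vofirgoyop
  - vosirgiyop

vosirgoyop

Femek: *vatirgayop
  vatirgayop → vasirgayop   [intervocalic lenition]
  vasirgayop (rule 2 does not apply)
  vasirgayop → vasergayop   [pre-rhotic lowering]
  vasergayop → vasirgayop   [vowel merger]
  vasirgayop → vosirgoyop   [vowel merger]
  giving Femek vosirgoyop.
Among the options, 'vosirgoyop' alone shows every Femek change applied in order.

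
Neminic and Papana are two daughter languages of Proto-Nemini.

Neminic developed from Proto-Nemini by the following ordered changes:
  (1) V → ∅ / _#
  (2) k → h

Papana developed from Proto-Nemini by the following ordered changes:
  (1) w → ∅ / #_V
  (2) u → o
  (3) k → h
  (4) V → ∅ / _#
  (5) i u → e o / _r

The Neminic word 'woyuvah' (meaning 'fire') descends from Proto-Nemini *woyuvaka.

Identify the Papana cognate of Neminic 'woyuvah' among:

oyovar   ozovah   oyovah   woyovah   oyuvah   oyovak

Papana: *woyuvaka
  woyuvaka → oyuvaka   [glide loss]
  oyuvaka → oyovaka   [vowel merger]
  oyovaka → oyovaha   [unconditioned shift]
  oyovaha → oyovah   [apocope]
  oyovah (rule 5 does not apply)
  giving Papana oyovah.

oyovah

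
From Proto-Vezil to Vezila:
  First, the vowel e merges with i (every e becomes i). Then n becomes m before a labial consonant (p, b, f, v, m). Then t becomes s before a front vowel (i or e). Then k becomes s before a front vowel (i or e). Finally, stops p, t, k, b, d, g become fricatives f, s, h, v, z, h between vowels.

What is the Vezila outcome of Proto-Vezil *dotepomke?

Vezila: start from *dotepomke.
  rule 1 (vowel merger): dotepomke → dotipomki
  rule 2: no change — dotipomki
  rule 3 (palatalisation): dotipomki → dosipomki
  rule 4 (palatalisation): dosipomki → dosipomsi
  rule 5 (intervocalic lenition): dosipomsi → dosifomsi
  ⇒ Vezila dosifomsi

dosifomsi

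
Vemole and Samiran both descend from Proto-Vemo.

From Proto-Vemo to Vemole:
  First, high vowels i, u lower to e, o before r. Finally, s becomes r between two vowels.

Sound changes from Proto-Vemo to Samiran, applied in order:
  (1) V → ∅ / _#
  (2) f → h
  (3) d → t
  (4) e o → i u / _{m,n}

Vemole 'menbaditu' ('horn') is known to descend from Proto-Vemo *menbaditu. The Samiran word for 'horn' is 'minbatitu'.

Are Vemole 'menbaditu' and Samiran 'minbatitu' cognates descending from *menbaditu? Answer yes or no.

Derive the expected Samiran reflex of *menbaditu:
Samiran: *menbaditu > menbadit > menbatit > minbatit  (by apocope, unconditioned shift, pre-nasal raising)
The regular Samiran reflex would be 'minbatit', but the attested form is 'minbatitu'. The correspondence is irregular, so they are not cognates (the Samiran form has a different source).

no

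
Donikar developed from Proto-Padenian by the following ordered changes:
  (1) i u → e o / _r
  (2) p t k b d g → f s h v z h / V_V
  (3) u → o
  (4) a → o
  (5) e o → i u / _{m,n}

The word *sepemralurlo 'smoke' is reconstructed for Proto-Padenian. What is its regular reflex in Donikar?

Donikar: *sepemralurlo
  sepemralurlo → sepemralorlo   [pre-rhotic lowering]
  sepemralorlo → sefemralorlo   [intervocalic lenition]
  sefemralorlo (rule 3 does not apply)
  sefemralorlo → sefemrolorlo   [vowel merger]
  sefemrolorlo → sefimrolorlo   [pre-nasal raising]
  giving Donikar sefimrolorlo.

sefimrolorlo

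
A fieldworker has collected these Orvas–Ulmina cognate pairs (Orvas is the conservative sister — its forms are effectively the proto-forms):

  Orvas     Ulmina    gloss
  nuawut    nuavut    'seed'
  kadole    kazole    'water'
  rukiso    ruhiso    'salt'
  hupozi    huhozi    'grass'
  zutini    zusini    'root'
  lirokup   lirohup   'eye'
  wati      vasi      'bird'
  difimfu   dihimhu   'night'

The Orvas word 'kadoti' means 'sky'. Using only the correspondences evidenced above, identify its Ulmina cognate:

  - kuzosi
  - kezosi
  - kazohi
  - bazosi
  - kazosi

kazosi

kadole ~ kazole — Orvas d corresponds to Ulmina z between vowels (before a back vowel).
zutini ~ zusini, wati ~ vasi — Orvas t corresponds to Ulmina s between vowels (before a front vowel).
Applying these to Orvas 'kadoti':
  kadoti → kazoti   (d→z between vowels (before a back vowel))
  kazoti → kazosi   (t→s between vowels (before a front vowel))
So the Ulmina cognate is 'kazosi'.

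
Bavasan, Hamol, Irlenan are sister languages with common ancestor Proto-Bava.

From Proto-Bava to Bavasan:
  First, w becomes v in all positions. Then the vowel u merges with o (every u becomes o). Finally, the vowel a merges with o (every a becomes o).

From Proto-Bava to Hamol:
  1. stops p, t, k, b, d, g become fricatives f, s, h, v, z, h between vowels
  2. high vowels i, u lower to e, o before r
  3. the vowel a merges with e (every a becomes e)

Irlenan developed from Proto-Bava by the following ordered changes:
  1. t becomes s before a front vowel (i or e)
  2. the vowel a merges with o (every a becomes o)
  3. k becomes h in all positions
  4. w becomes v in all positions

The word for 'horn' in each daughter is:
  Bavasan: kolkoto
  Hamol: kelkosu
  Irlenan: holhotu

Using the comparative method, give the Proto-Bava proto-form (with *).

Position 4: Bavasan has k, Hamol has k, Irlenan has h. Bavasan preserves k here (none of its changes turn any other segment into k), so the proto-segment is *k.
Position 6: Bavasan has t, Hamol has s, Irlenan has t. Bavasan preserves t here (none of its changes turn any other segment into t), so the proto-segment is *t.
Verify the candidate proto-form against each daughter:
Bavasan: *kalkotu
  kalkotu (rule 1 does not apply)
  kalkotu → kalkoto   [vowel merger]
  kalkoto → kolkoto   [vowel merger]
  giving Bavasan kolkoto.
Hamol: start from *kalkotu.
  rule 1 (intervocalic lenition): kalkotu → kalkosu
  rule 2: no change — kalkosu
  rule 3 (vowel merger): kalkosu → kelkosu
  ⇒ Hamol kelkosu
Irlenan: *kalkotu > kolkotu > holhotu  (by vowel merger, unconditioned shift)
Only *kalkotu yields all of Bavasan kolkoto, Hamol kelkosu, Irlenan holhotu.

*kalkotu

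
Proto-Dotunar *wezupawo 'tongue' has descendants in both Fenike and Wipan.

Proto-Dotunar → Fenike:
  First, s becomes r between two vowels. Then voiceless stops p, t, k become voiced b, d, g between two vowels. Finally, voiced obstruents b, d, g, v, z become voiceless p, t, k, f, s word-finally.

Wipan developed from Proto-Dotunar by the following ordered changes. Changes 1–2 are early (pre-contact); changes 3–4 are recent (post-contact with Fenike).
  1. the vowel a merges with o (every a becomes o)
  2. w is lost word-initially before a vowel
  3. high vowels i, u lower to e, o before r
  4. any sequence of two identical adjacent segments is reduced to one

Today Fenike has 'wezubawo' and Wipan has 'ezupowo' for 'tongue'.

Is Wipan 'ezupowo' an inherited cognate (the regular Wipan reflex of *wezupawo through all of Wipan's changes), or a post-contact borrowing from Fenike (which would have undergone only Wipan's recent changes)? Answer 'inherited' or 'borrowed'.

If inherited, *wezupawo would pass through all of Wipan's changes:
Wipan: start from *wezupawo.
  rule 1 (vowel merger): wezupawo → wezupowo
  rule 2 (glide loss): wezupowo → ezupowo
  rule 3: no change — ezupowo
  rule 4: no change — ezupowo
  ⇒ Wipan ezupowo
If borrowed from Fenike 'wezubawo' after the early changes, it would undergo only the recent ones:
  rule 3 (pre-rhotic lowering): no change (wezubawo)
  rule 4 (degemination): no change (wezubawo)
  ⇒ as a loan: wezubawo
Wipan 'ezupowo' matches the inherited outcome exactly, so it is an inherited cognate, not a loan.

inherited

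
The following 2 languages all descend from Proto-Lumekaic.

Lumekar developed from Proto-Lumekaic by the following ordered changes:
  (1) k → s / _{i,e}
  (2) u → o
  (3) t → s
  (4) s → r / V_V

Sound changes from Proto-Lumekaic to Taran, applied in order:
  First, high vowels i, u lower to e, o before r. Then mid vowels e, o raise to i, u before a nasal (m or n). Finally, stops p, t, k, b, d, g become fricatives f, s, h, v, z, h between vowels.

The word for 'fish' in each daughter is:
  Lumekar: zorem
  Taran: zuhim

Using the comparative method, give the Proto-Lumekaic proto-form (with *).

Position 4: Lumekar has e, Taran has i. Lumekar preserves e here (none of its changes turn any other segment into e), so the proto-segment is *e.
Position 3: Lumekar has r, Taran has h. Taking the neighbouring segments as reconstructed: Lumekar r could go back to *t or *k or *s or *r; Taran h could go back to *k or *g or *h — the one source consistent with every daughter is *k.
Position 2: Lumekar has o, Taran has u. Taking the neighbouring segments as reconstructed: Lumekar o could go back to *o or *u; Taran u can only go back to *u — the one source consistent with every daughter is *u.
This points to *zukem. Verify forward in each daughter:
Lumekar: *zukem
  zukem → zusem   [palatalisation]
  zusem → zosem   [vowel merger]
  zosem (rule 3 does not apply)
  zosem → zorem   [rhotacism]
  giving Lumekar zorem.
Taran: *zukem
  zukem (rule 1 does not apply)
  zukem → zukim   [pre-nasal raising]
  zukim → zuhim   [intervocalic lenition]
  giving Taran zuhim.
*zukem is the unique common source.

*zukem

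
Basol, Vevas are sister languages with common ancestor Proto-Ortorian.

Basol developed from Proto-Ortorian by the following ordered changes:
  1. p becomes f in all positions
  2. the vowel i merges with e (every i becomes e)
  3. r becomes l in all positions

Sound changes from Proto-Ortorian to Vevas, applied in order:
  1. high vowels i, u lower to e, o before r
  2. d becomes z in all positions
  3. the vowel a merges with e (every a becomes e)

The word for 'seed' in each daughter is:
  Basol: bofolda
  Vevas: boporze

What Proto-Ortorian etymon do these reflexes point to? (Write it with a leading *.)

*boporda

Position 5: Basol has l, Vevas has r. Vevas preserves r here (none of its changes turn any other segment into r), so the proto-segment is *r.
Position 6: Basol has d, Vevas has z. Basol preserves d here (none of its changes turn any other segment into d), so the proto-segment is *d.
This points to *boporda. Verify forward in each daughter:
Basol: start from *boporda.
  rule 1 (unconditioned shift): boporda → boforda
  rule 2: no change — boforda
  rule 3 (unconditioned shift): boforda → bofolda
  ⇒ Basol bofolda
Vevas: *boporda
  boporda (rule 1 does not apply)
  boporda → boporza   [unconditioned shift]
  boporza → boporze   [vowel merger]
  giving Vevas boporze.
Only *boporda yields all of Basol bofolda, Vevas boporze.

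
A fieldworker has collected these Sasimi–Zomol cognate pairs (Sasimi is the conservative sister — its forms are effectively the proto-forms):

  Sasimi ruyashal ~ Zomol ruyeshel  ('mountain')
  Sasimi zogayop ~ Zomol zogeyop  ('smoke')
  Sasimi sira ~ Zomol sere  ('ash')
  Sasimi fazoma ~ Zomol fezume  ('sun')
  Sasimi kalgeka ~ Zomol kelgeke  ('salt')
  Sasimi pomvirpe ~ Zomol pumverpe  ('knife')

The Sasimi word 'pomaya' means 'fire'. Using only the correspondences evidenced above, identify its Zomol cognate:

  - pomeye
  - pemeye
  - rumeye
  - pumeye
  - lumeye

pumeye

fazoma ~ fezume, pomvirpe ~ pumverpe — Sasimi o corresponds to Zomol u after a consonant, before a nasal.
ruyashal ~ ruyeshel, zogayop ~ zogeyop — Sasimi a corresponds to Zomol e after a consonant, before a consonant other than r, m, n, p, b, f, v.
sira ~ sere, fazoma ~ fezume — Sasimi a corresponds to Zomol e word-finally.
Applying these to Sasimi 'pomaya':
  pomaya → pumaya   (o→u after a consonant, before a nasal)
  pumaya → pumeya   (a→e after a consonant, before a consonant other than r, m, n, p, b, f, v)
  pumeya → pumeye   (a→e word-finally)
So the Zomol cognate is 'pumeye'.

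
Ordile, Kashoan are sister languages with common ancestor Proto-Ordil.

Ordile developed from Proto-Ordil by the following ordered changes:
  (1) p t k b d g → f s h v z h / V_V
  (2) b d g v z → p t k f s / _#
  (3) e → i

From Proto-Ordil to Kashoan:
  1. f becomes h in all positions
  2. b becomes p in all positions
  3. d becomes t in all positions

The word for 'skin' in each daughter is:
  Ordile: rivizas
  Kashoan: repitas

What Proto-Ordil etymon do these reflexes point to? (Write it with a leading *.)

Position 3: Ordile has v, Kashoan has p. Taking the neighbouring segments as reconstructed: Ordile v could go back to *b or *v; Kashoan p could go back to *p or *b — the one source consistent with every daughter is *b.
Position 2: Ordile has i, Kashoan has e. Kashoan preserves e here (none of its changes turn any other segment into e), so the proto-segment is *e.
Continuing position by position gives *rebidas; check it forward:
Ordile: start from *rebidas.
  rule 1 (intervocalic lenition): rebidas → revizas
  rule 2: no change — revizas
  rule 3 (vowel merger): revizas → rivizas
  ⇒ Ordile rivizas
Kashoan: *rebidas
  rebidas (rule 1 does not apply)
  rebidas → repidas   [unconditioned shift]
  repidas → repitas   [unconditioned shift]
  giving Kashoan repitas.
Only *rebidas yields all of Ordile rivizas, Kashoan repitas.

*rebidas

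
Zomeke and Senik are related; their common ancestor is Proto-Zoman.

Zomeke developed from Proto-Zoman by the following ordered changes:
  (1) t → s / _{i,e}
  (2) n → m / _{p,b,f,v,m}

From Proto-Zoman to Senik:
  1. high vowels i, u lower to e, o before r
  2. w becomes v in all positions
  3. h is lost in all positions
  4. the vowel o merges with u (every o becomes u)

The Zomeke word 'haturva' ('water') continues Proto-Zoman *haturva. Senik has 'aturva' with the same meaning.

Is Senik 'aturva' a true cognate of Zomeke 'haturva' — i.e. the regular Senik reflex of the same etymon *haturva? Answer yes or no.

Derive the expected Senik reflex of *haturva:
Senik: *haturva > hatorva > atorva > aturva  (by pre-rhotic lowering, h-loss, vowel merger)
Senik 'aturva' matches the regular reflex exactly, so the pair is cognate.

yes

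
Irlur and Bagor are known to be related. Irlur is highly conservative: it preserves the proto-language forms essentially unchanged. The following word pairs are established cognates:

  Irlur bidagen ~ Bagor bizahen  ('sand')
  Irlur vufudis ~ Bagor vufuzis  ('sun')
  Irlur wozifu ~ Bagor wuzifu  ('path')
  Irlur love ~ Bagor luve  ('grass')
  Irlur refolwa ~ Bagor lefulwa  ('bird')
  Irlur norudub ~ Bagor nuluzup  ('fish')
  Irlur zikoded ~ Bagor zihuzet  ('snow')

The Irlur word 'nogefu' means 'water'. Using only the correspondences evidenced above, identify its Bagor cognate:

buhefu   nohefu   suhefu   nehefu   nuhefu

wozifu ~ wuzifu, refolwa ~ lefulwa — Irlur o corresponds to Bagor u after a consonant, before a consonant other than r, m, n, p, b, f, v.
bidagen ~ bizahen — Irlur g corresponds to Bagor h between vowels (before a front vowel).
Applying these to Irlur 'nogefu':
  nogefu → nugefu   (o→u after a consonant, before a consonant other than r, m, n, p, b, f, v)
  nugefu → nuhefu   (g→h between vowels (before a front vowel))
So the Bagor cognate is 'nuhefu'.

nuhefu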